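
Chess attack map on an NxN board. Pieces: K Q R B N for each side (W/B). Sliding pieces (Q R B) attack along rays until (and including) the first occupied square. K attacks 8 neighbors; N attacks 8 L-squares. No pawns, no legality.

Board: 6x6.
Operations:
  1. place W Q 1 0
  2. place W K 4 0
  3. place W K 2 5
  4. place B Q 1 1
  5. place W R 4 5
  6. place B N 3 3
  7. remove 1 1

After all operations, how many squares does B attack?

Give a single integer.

Answer: 8

Derivation:
Op 1: place WQ@(1,0)
Op 2: place WK@(4,0)
Op 3: place WK@(2,5)
Op 4: place BQ@(1,1)
Op 5: place WR@(4,5)
Op 6: place BN@(3,3)
Op 7: remove (1,1)
Per-piece attacks for B:
  BN@(3,3): attacks (4,5) (5,4) (2,5) (1,4) (4,1) (5,2) (2,1) (1,2)
Union (8 distinct): (1,2) (1,4) (2,1) (2,5) (4,1) (4,5) (5,2) (5,4)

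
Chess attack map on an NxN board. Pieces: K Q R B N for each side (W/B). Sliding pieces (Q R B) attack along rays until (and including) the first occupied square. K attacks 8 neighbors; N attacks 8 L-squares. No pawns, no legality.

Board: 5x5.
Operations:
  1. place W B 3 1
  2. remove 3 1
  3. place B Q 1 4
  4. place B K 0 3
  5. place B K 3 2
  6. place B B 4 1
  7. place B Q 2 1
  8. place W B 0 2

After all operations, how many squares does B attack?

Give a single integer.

Answer: 23

Derivation:
Op 1: place WB@(3,1)
Op 2: remove (3,1)
Op 3: place BQ@(1,4)
Op 4: place BK@(0,3)
Op 5: place BK@(3,2)
Op 6: place BB@(4,1)
Op 7: place BQ@(2,1)
Op 8: place WB@(0,2)
Per-piece attacks for B:
  BK@(0,3): attacks (0,4) (0,2) (1,3) (1,4) (1,2)
  BQ@(1,4): attacks (1,3) (1,2) (1,1) (1,0) (2,4) (3,4) (4,4) (0,4) (2,3) (3,2) (0,3) [ray(1,-1) blocked at (3,2); ray(-1,-1) blocked at (0,3)]
  BQ@(2,1): attacks (2,2) (2,3) (2,4) (2,0) (3,1) (4,1) (1,1) (0,1) (3,2) (3,0) (1,2) (0,3) (1,0) [ray(1,0) blocked at (4,1); ray(1,1) blocked at (3,2); ray(-1,1) blocked at (0,3)]
  BK@(3,2): attacks (3,3) (3,1) (4,2) (2,2) (4,3) (4,1) (2,3) (2,1)
  BB@(4,1): attacks (3,2) (3,0) [ray(-1,1) blocked at (3,2)]
Union (23 distinct): (0,1) (0,2) (0,3) (0,4) (1,0) (1,1) (1,2) (1,3) (1,4) (2,0) (2,1) (2,2) (2,3) (2,4) (3,0) (3,1) (3,2) (3,3) (3,4) (4,1) (4,2) (4,3) (4,4)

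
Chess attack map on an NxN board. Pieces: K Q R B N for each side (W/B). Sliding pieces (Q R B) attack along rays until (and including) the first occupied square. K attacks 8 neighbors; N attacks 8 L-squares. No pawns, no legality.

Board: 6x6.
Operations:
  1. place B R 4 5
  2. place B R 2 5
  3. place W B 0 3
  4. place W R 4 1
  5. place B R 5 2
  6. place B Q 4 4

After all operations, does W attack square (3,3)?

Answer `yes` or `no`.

Answer: no

Derivation:
Op 1: place BR@(4,5)
Op 2: place BR@(2,5)
Op 3: place WB@(0,3)
Op 4: place WR@(4,1)
Op 5: place BR@(5,2)
Op 6: place BQ@(4,4)
Per-piece attacks for W:
  WB@(0,3): attacks (1,4) (2,5) (1,2) (2,1) (3,0) [ray(1,1) blocked at (2,5)]
  WR@(4,1): attacks (4,2) (4,3) (4,4) (4,0) (5,1) (3,1) (2,1) (1,1) (0,1) [ray(0,1) blocked at (4,4)]
W attacks (3,3): no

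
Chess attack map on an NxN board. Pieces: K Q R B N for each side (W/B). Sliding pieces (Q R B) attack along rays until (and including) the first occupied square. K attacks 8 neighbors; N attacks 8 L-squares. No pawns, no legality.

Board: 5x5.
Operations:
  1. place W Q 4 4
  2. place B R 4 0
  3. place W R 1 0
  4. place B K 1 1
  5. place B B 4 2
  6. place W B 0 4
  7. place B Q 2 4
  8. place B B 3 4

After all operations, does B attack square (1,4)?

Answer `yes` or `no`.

Answer: yes

Derivation:
Op 1: place WQ@(4,4)
Op 2: place BR@(4,0)
Op 3: place WR@(1,0)
Op 4: place BK@(1,1)
Op 5: place BB@(4,2)
Op 6: place WB@(0,4)
Op 7: place BQ@(2,4)
Op 8: place BB@(3,4)
Per-piece attacks for B:
  BK@(1,1): attacks (1,2) (1,0) (2,1) (0,1) (2,2) (2,0) (0,2) (0,0)
  BQ@(2,4): attacks (2,3) (2,2) (2,1) (2,0) (3,4) (1,4) (0,4) (3,3) (4,2) (1,3) (0,2) [ray(1,0) blocked at (3,4); ray(-1,0) blocked at (0,4); ray(1,-1) blocked at (4,2)]
  BB@(3,4): attacks (4,3) (2,3) (1,2) (0,1)
  BR@(4,0): attacks (4,1) (4,2) (3,0) (2,0) (1,0) [ray(0,1) blocked at (4,2); ray(-1,0) blocked at (1,0)]
  BB@(4,2): attacks (3,3) (2,4) (3,1) (2,0) [ray(-1,1) blocked at (2,4)]
B attacks (1,4): yes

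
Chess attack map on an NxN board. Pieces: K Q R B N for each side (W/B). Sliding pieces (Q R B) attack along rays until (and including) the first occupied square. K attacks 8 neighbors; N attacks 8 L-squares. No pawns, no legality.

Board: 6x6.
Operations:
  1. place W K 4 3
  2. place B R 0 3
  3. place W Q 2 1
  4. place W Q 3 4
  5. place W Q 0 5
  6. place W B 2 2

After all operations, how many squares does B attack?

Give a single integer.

Op 1: place WK@(4,3)
Op 2: place BR@(0,3)
Op 3: place WQ@(2,1)
Op 4: place WQ@(3,4)
Op 5: place WQ@(0,5)
Op 6: place WB@(2,2)
Per-piece attacks for B:
  BR@(0,3): attacks (0,4) (0,5) (0,2) (0,1) (0,0) (1,3) (2,3) (3,3) (4,3) [ray(0,1) blocked at (0,5); ray(1,0) blocked at (4,3)]
Union (9 distinct): (0,0) (0,1) (0,2) (0,4) (0,5) (1,3) (2,3) (3,3) (4,3)

Answer: 9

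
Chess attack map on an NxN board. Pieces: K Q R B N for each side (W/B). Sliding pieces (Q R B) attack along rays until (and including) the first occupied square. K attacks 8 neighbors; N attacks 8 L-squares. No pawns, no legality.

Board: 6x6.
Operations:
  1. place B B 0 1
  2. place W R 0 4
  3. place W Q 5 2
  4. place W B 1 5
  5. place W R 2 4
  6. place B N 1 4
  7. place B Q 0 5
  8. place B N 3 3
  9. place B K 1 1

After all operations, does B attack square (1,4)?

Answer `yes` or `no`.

Op 1: place BB@(0,1)
Op 2: place WR@(0,4)
Op 3: place WQ@(5,2)
Op 4: place WB@(1,5)
Op 5: place WR@(2,4)
Op 6: place BN@(1,4)
Op 7: place BQ@(0,5)
Op 8: place BN@(3,3)
Op 9: place BK@(1,1)
Per-piece attacks for B:
  BB@(0,1): attacks (1,2) (2,3) (3,4) (4,5) (1,0)
  BQ@(0,5): attacks (0,4) (1,5) (1,4) [ray(0,-1) blocked at (0,4); ray(1,0) blocked at (1,5); ray(1,-1) blocked at (1,4)]
  BK@(1,1): attacks (1,2) (1,0) (2,1) (0,1) (2,2) (2,0) (0,2) (0,0)
  BN@(1,4): attacks (3,5) (2,2) (3,3) (0,2)
  BN@(3,3): attacks (4,5) (5,4) (2,5) (1,4) (4,1) (5,2) (2,1) (1,2)
B attacks (1,4): yes

Answer: yes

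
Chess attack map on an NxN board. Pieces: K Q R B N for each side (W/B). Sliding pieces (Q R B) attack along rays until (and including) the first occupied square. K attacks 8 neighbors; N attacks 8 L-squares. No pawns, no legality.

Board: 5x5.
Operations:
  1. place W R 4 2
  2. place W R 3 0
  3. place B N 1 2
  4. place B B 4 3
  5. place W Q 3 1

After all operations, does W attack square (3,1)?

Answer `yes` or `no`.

Op 1: place WR@(4,2)
Op 2: place WR@(3,0)
Op 3: place BN@(1,2)
Op 4: place BB@(4,3)
Op 5: place WQ@(3,1)
Per-piece attacks for W:
  WR@(3,0): attacks (3,1) (4,0) (2,0) (1,0) (0,0) [ray(0,1) blocked at (3,1)]
  WQ@(3,1): attacks (3,2) (3,3) (3,4) (3,0) (4,1) (2,1) (1,1) (0,1) (4,2) (4,0) (2,2) (1,3) (0,4) (2,0) [ray(0,-1) blocked at (3,0); ray(1,1) blocked at (4,2)]
  WR@(4,2): attacks (4,3) (4,1) (4,0) (3,2) (2,2) (1,2) [ray(0,1) blocked at (4,3); ray(-1,0) blocked at (1,2)]
W attacks (3,1): yes

Answer: yes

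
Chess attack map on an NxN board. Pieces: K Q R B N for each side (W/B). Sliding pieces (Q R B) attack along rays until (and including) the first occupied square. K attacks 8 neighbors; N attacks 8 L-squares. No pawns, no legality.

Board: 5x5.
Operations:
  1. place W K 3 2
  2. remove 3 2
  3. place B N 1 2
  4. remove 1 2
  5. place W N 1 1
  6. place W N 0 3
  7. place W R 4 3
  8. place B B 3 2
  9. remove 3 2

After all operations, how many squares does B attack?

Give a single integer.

Op 1: place WK@(3,2)
Op 2: remove (3,2)
Op 3: place BN@(1,2)
Op 4: remove (1,2)
Op 5: place WN@(1,1)
Op 6: place WN@(0,3)
Op 7: place WR@(4,3)
Op 8: place BB@(3,2)
Op 9: remove (3,2)
Per-piece attacks for B:
Union (0 distinct): (none)

Answer: 0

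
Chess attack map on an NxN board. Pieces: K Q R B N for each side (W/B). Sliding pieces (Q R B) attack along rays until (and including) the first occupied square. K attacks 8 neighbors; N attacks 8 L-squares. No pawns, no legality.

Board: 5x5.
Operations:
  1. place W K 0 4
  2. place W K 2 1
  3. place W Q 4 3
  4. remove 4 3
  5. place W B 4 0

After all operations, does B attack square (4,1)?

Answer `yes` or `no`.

Answer: no

Derivation:
Op 1: place WK@(0,4)
Op 2: place WK@(2,1)
Op 3: place WQ@(4,3)
Op 4: remove (4,3)
Op 5: place WB@(4,0)
Per-piece attacks for B:
B attacks (4,1): no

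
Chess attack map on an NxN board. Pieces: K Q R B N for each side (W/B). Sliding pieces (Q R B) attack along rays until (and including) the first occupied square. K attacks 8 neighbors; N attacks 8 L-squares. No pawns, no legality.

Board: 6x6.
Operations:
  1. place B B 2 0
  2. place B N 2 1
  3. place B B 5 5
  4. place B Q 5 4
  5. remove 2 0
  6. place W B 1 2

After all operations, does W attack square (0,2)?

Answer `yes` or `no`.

Op 1: place BB@(2,0)
Op 2: place BN@(2,1)
Op 3: place BB@(5,5)
Op 4: place BQ@(5,4)
Op 5: remove (2,0)
Op 6: place WB@(1,2)
Per-piece attacks for W:
  WB@(1,2): attacks (2,3) (3,4) (4,5) (2,1) (0,3) (0,1) [ray(1,-1) blocked at (2,1)]
W attacks (0,2): no

Answer: no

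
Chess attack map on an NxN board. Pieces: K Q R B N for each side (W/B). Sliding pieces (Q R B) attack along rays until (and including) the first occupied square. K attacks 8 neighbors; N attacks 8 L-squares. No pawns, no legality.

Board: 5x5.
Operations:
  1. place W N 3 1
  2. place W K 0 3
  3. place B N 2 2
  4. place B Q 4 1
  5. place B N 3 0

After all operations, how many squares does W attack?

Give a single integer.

Answer: 8

Derivation:
Op 1: place WN@(3,1)
Op 2: place WK@(0,3)
Op 3: place BN@(2,2)
Op 4: place BQ@(4,1)
Op 5: place BN@(3,0)
Per-piece attacks for W:
  WK@(0,3): attacks (0,4) (0,2) (1,3) (1,4) (1,2)
  WN@(3,1): attacks (4,3) (2,3) (1,2) (1,0)
Union (8 distinct): (0,2) (0,4) (1,0) (1,2) (1,3) (1,4) (2,3) (4,3)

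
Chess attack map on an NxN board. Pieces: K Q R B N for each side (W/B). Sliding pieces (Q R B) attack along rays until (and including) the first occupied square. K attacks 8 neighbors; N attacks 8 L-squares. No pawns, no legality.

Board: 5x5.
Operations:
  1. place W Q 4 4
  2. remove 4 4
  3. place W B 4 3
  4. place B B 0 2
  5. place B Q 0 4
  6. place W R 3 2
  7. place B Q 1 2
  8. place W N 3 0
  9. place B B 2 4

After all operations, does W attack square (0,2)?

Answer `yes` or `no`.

Op 1: place WQ@(4,4)
Op 2: remove (4,4)
Op 3: place WB@(4,3)
Op 4: place BB@(0,2)
Op 5: place BQ@(0,4)
Op 6: place WR@(3,2)
Op 7: place BQ@(1,2)
Op 8: place WN@(3,0)
Op 9: place BB@(2,4)
Per-piece attacks for W:
  WN@(3,0): attacks (4,2) (2,2) (1,1)
  WR@(3,2): attacks (3,3) (3,4) (3,1) (3,0) (4,2) (2,2) (1,2) [ray(0,-1) blocked at (3,0); ray(-1,0) blocked at (1,2)]
  WB@(4,3): attacks (3,4) (3,2) [ray(-1,-1) blocked at (3,2)]
W attacks (0,2): no

Answer: no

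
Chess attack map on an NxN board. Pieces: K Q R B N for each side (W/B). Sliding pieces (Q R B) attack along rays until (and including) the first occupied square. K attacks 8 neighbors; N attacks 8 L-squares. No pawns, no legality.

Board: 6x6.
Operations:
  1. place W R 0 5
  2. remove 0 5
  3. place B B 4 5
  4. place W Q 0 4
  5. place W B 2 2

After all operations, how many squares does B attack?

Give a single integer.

Answer: 5

Derivation:
Op 1: place WR@(0,5)
Op 2: remove (0,5)
Op 3: place BB@(4,5)
Op 4: place WQ@(0,4)
Op 5: place WB@(2,2)
Per-piece attacks for B:
  BB@(4,5): attacks (5,4) (3,4) (2,3) (1,2) (0,1)
Union (5 distinct): (0,1) (1,2) (2,3) (3,4) (5,4)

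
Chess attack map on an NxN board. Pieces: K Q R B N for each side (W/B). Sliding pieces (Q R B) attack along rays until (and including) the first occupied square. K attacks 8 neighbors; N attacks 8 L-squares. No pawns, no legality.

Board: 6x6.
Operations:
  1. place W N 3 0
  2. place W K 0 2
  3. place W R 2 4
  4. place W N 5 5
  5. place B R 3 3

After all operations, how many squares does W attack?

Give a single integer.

Op 1: place WN@(3,0)
Op 2: place WK@(0,2)
Op 3: place WR@(2,4)
Op 4: place WN@(5,5)
Op 5: place BR@(3,3)
Per-piece attacks for W:
  WK@(0,2): attacks (0,3) (0,1) (1,2) (1,3) (1,1)
  WR@(2,4): attacks (2,5) (2,3) (2,2) (2,1) (2,0) (3,4) (4,4) (5,4) (1,4) (0,4)
  WN@(3,0): attacks (4,2) (5,1) (2,2) (1,1)
  WN@(5,5): attacks (4,3) (3,4)
Union (18 distinct): (0,1) (0,3) (0,4) (1,1) (1,2) (1,3) (1,4) (2,0) (2,1) (2,2) (2,3) (2,5) (3,4) (4,2) (4,3) (4,4) (5,1) (5,4)

Answer: 18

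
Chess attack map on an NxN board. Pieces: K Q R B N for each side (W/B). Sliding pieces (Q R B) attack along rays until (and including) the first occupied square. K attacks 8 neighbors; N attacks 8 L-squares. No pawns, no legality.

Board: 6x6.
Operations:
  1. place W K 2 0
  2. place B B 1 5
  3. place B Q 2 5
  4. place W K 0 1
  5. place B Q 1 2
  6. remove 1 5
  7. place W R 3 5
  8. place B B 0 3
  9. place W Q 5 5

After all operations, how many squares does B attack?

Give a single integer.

Op 1: place WK@(2,0)
Op 2: place BB@(1,5)
Op 3: place BQ@(2,5)
Op 4: place WK@(0,1)
Op 5: place BQ@(1,2)
Op 6: remove (1,5)
Op 7: place WR@(3,5)
Op 8: place BB@(0,3)
Op 9: place WQ@(5,5)
Per-piece attacks for B:
  BB@(0,3): attacks (1,4) (2,5) (1,2) [ray(1,1) blocked at (2,5); ray(1,-1) blocked at (1,2)]
  BQ@(1,2): attacks (1,3) (1,4) (1,5) (1,1) (1,0) (2,2) (3,2) (4,2) (5,2) (0,2) (2,3) (3,4) (4,5) (2,1) (3,0) (0,3) (0,1) [ray(-1,1) blocked at (0,3); ray(-1,-1) blocked at (0,1)]
  BQ@(2,5): attacks (2,4) (2,3) (2,2) (2,1) (2,0) (3,5) (1,5) (0,5) (3,4) (4,3) (5,2) (1,4) (0,3) [ray(0,-1) blocked at (2,0); ray(1,0) blocked at (3,5); ray(-1,-1) blocked at (0,3)]
Union (24 distinct): (0,1) (0,2) (0,3) (0,5) (1,0) (1,1) (1,2) (1,3) (1,4) (1,5) (2,0) (2,1) (2,2) (2,3) (2,4) (2,5) (3,0) (3,2) (3,4) (3,5) (4,2) (4,3) (4,5) (5,2)

Answer: 24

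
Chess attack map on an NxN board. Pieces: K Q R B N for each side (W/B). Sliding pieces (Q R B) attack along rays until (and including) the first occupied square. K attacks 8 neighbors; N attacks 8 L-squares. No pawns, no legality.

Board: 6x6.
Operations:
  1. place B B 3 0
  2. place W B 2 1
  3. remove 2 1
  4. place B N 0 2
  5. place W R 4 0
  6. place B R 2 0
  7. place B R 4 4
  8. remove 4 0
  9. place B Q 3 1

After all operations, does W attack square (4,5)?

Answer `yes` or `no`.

Op 1: place BB@(3,0)
Op 2: place WB@(2,1)
Op 3: remove (2,1)
Op 4: place BN@(0,2)
Op 5: place WR@(4,0)
Op 6: place BR@(2,0)
Op 7: place BR@(4,4)
Op 8: remove (4,0)
Op 9: place BQ@(3,1)
Per-piece attacks for W:
W attacks (4,5): no

Answer: no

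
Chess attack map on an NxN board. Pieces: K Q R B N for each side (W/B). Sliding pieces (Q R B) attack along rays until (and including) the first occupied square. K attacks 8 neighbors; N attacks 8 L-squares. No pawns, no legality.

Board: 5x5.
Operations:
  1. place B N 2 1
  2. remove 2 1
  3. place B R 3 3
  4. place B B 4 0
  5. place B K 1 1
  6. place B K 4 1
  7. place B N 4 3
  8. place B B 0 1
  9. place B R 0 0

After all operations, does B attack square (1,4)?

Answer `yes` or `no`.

Op 1: place BN@(2,1)
Op 2: remove (2,1)
Op 3: place BR@(3,3)
Op 4: place BB@(4,0)
Op 5: place BK@(1,1)
Op 6: place BK@(4,1)
Op 7: place BN@(4,3)
Op 8: place BB@(0,1)
Op 9: place BR@(0,0)
Per-piece attacks for B:
  BR@(0,0): attacks (0,1) (1,0) (2,0) (3,0) (4,0) [ray(0,1) blocked at (0,1); ray(1,0) blocked at (4,0)]
  BB@(0,1): attacks (1,2) (2,3) (3,4) (1,0)
  BK@(1,1): attacks (1,2) (1,0) (2,1) (0,1) (2,2) (2,0) (0,2) (0,0)
  BR@(3,3): attacks (3,4) (3,2) (3,1) (3,0) (4,3) (2,3) (1,3) (0,3) [ray(1,0) blocked at (4,3)]
  BB@(4,0): attacks (3,1) (2,2) (1,3) (0,4)
  BK@(4,1): attacks (4,2) (4,0) (3,1) (3,2) (3,0)
  BN@(4,3): attacks (2,4) (3,1) (2,2)
B attacks (1,4): no

Answer: no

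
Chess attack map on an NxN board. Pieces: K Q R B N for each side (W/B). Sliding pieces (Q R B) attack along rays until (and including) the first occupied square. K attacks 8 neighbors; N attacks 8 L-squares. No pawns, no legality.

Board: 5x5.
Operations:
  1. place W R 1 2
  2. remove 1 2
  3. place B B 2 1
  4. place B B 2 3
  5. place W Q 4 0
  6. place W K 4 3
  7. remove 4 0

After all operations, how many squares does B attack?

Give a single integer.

Op 1: place WR@(1,2)
Op 2: remove (1,2)
Op 3: place BB@(2,1)
Op 4: place BB@(2,3)
Op 5: place WQ@(4,0)
Op 6: place WK@(4,3)
Op 7: remove (4,0)
Per-piece attacks for B:
  BB@(2,1): attacks (3,2) (4,3) (3,0) (1,2) (0,3) (1,0) [ray(1,1) blocked at (4,3)]
  BB@(2,3): attacks (3,4) (3,2) (4,1) (1,4) (1,2) (0,1)
Union (10 distinct): (0,1) (0,3) (1,0) (1,2) (1,4) (3,0) (3,2) (3,4) (4,1) (4,3)

Answer: 10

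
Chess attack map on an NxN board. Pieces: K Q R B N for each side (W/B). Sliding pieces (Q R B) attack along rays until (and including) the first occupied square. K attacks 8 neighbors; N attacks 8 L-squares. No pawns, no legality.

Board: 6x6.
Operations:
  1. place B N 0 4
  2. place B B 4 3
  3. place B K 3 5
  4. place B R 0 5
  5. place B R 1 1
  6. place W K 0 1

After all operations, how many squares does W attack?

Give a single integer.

Answer: 5

Derivation:
Op 1: place BN@(0,4)
Op 2: place BB@(4,3)
Op 3: place BK@(3,5)
Op 4: place BR@(0,5)
Op 5: place BR@(1,1)
Op 6: place WK@(0,1)
Per-piece attacks for W:
  WK@(0,1): attacks (0,2) (0,0) (1,1) (1,2) (1,0)
Union (5 distinct): (0,0) (0,2) (1,0) (1,1) (1,2)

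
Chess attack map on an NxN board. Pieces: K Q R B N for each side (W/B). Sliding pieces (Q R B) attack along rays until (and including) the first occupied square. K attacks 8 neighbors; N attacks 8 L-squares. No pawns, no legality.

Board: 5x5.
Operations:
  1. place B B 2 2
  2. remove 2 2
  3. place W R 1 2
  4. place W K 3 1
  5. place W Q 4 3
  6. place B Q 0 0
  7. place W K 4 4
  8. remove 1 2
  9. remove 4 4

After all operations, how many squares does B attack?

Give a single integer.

Op 1: place BB@(2,2)
Op 2: remove (2,2)
Op 3: place WR@(1,2)
Op 4: place WK@(3,1)
Op 5: place WQ@(4,3)
Op 6: place BQ@(0,0)
Op 7: place WK@(4,4)
Op 8: remove (1,2)
Op 9: remove (4,4)
Per-piece attacks for B:
  BQ@(0,0): attacks (0,1) (0,2) (0,3) (0,4) (1,0) (2,0) (3,0) (4,0) (1,1) (2,2) (3,3) (4,4)
Union (12 distinct): (0,1) (0,2) (0,3) (0,4) (1,0) (1,1) (2,0) (2,2) (3,0) (3,3) (4,0) (4,4)

Answer: 12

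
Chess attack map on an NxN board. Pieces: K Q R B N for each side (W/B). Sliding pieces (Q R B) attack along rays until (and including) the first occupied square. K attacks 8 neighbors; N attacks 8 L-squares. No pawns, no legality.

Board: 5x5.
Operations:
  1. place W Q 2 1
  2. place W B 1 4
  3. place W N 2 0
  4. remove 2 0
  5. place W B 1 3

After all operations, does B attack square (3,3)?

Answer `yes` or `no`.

Op 1: place WQ@(2,1)
Op 2: place WB@(1,4)
Op 3: place WN@(2,0)
Op 4: remove (2,0)
Op 5: place WB@(1,3)
Per-piece attacks for B:
B attacks (3,3): no

Answer: no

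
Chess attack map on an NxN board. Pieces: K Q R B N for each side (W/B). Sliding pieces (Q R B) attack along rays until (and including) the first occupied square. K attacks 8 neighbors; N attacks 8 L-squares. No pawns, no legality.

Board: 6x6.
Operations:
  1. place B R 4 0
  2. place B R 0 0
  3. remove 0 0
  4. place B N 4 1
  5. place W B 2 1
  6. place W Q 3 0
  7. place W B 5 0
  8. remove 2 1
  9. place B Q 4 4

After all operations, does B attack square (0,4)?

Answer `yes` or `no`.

Answer: yes

Derivation:
Op 1: place BR@(4,0)
Op 2: place BR@(0,0)
Op 3: remove (0,0)
Op 4: place BN@(4,1)
Op 5: place WB@(2,1)
Op 6: place WQ@(3,0)
Op 7: place WB@(5,0)
Op 8: remove (2,1)
Op 9: place BQ@(4,4)
Per-piece attacks for B:
  BR@(4,0): attacks (4,1) (5,0) (3,0) [ray(0,1) blocked at (4,1); ray(1,0) blocked at (5,0); ray(-1,0) blocked at (3,0)]
  BN@(4,1): attacks (5,3) (3,3) (2,2) (2,0)
  BQ@(4,4): attacks (4,5) (4,3) (4,2) (4,1) (5,4) (3,4) (2,4) (1,4) (0,4) (5,5) (5,3) (3,5) (3,3) (2,2) (1,1) (0,0) [ray(0,-1) blocked at (4,1)]
B attacks (0,4): yes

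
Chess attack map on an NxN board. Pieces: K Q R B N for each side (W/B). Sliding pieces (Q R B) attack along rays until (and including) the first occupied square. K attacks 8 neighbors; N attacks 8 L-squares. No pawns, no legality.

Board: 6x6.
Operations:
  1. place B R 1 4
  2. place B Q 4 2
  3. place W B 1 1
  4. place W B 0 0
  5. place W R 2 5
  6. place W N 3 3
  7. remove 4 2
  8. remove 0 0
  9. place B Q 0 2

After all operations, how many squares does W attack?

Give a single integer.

Op 1: place BR@(1,4)
Op 2: place BQ@(4,2)
Op 3: place WB@(1,1)
Op 4: place WB@(0,0)
Op 5: place WR@(2,5)
Op 6: place WN@(3,3)
Op 7: remove (4,2)
Op 8: remove (0,0)
Op 9: place BQ@(0,2)
Per-piece attacks for W:
  WB@(1,1): attacks (2,2) (3,3) (2,0) (0,2) (0,0) [ray(1,1) blocked at (3,3); ray(-1,1) blocked at (0,2)]
  WR@(2,5): attacks (2,4) (2,3) (2,2) (2,1) (2,0) (3,5) (4,5) (5,5) (1,5) (0,5)
  WN@(3,3): attacks (4,5) (5,4) (2,5) (1,4) (4,1) (5,2) (2,1) (1,2)
Union (19 distinct): (0,0) (0,2) (0,5) (1,2) (1,4) (1,5) (2,0) (2,1) (2,2) (2,3) (2,4) (2,5) (3,3) (3,5) (4,1) (4,5) (5,2) (5,4) (5,5)

Answer: 19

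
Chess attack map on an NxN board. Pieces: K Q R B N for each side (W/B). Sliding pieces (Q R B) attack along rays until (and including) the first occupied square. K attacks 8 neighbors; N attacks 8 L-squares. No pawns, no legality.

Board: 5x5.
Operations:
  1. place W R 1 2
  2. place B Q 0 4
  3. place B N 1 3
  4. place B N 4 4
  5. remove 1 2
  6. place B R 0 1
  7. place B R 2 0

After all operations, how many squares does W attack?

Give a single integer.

Op 1: place WR@(1,2)
Op 2: place BQ@(0,4)
Op 3: place BN@(1,3)
Op 4: place BN@(4,4)
Op 5: remove (1,2)
Op 6: place BR@(0,1)
Op 7: place BR@(2,0)
Per-piece attacks for W:
Union (0 distinct): (none)

Answer: 0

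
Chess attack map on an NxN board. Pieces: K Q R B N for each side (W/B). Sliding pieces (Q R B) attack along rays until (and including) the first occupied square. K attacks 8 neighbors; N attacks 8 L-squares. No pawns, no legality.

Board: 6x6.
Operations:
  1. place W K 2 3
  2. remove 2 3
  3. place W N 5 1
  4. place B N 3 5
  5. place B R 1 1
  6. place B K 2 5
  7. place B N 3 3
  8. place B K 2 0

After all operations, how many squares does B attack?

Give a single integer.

Answer: 21

Derivation:
Op 1: place WK@(2,3)
Op 2: remove (2,3)
Op 3: place WN@(5,1)
Op 4: place BN@(3,5)
Op 5: place BR@(1,1)
Op 6: place BK@(2,5)
Op 7: place BN@(3,3)
Op 8: place BK@(2,0)
Per-piece attacks for B:
  BR@(1,1): attacks (1,2) (1,3) (1,4) (1,5) (1,0) (2,1) (3,1) (4,1) (5,1) (0,1) [ray(1,0) blocked at (5,1)]
  BK@(2,0): attacks (2,1) (3,0) (1,0) (3,1) (1,1)
  BK@(2,5): attacks (2,4) (3,5) (1,5) (3,4) (1,4)
  BN@(3,3): attacks (4,5) (5,4) (2,5) (1,4) (4,1) (5,2) (2,1) (1,2)
  BN@(3,5): attacks (4,3) (5,4) (2,3) (1,4)
Union (21 distinct): (0,1) (1,0) (1,1) (1,2) (1,3) (1,4) (1,5) (2,1) (2,3) (2,4) (2,5) (3,0) (3,1) (3,4) (3,5) (4,1) (4,3) (4,5) (5,1) (5,2) (5,4)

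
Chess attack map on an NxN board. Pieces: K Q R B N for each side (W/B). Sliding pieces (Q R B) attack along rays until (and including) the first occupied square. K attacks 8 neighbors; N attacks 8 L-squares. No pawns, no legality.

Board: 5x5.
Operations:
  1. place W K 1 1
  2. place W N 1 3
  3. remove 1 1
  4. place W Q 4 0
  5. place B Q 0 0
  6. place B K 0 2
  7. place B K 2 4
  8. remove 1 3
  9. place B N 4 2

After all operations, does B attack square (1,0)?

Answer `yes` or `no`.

Op 1: place WK@(1,1)
Op 2: place WN@(1,3)
Op 3: remove (1,1)
Op 4: place WQ@(4,0)
Op 5: place BQ@(0,0)
Op 6: place BK@(0,2)
Op 7: place BK@(2,4)
Op 8: remove (1,3)
Op 9: place BN@(4,2)
Per-piece attacks for B:
  BQ@(0,0): attacks (0,1) (0,2) (1,0) (2,0) (3,0) (4,0) (1,1) (2,2) (3,3) (4,4) [ray(0,1) blocked at (0,2); ray(1,0) blocked at (4,0)]
  BK@(0,2): attacks (0,3) (0,1) (1,2) (1,3) (1,1)
  BK@(2,4): attacks (2,3) (3,4) (1,4) (3,3) (1,3)
  BN@(4,2): attacks (3,4) (2,3) (3,0) (2,1)
B attacks (1,0): yes

Answer: yes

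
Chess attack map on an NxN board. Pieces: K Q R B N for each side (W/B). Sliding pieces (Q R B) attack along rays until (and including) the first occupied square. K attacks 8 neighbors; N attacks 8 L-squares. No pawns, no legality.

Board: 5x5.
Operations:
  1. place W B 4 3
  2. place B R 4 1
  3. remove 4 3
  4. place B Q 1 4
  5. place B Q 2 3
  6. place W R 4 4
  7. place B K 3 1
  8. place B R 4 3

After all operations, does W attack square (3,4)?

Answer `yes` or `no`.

Answer: yes

Derivation:
Op 1: place WB@(4,3)
Op 2: place BR@(4,1)
Op 3: remove (4,3)
Op 4: place BQ@(1,4)
Op 5: place BQ@(2,3)
Op 6: place WR@(4,4)
Op 7: place BK@(3,1)
Op 8: place BR@(4,3)
Per-piece attacks for W:
  WR@(4,4): attacks (4,3) (3,4) (2,4) (1,4) [ray(0,-1) blocked at (4,3); ray(-1,0) blocked at (1,4)]
W attacks (3,4): yes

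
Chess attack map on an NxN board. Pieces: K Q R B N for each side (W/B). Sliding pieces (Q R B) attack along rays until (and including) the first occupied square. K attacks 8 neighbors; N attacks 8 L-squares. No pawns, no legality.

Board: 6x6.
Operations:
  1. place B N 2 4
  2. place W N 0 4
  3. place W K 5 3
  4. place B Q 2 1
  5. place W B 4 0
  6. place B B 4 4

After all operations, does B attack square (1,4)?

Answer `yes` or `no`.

Answer: no

Derivation:
Op 1: place BN@(2,4)
Op 2: place WN@(0,4)
Op 3: place WK@(5,3)
Op 4: place BQ@(2,1)
Op 5: place WB@(4,0)
Op 6: place BB@(4,4)
Per-piece attacks for B:
  BQ@(2,1): attacks (2,2) (2,3) (2,4) (2,0) (3,1) (4,1) (5,1) (1,1) (0,1) (3,2) (4,3) (5,4) (3,0) (1,2) (0,3) (1,0) [ray(0,1) blocked at (2,4)]
  BN@(2,4): attacks (4,5) (0,5) (3,2) (4,3) (1,2) (0,3)
  BB@(4,4): attacks (5,5) (5,3) (3,5) (3,3) (2,2) (1,1) (0,0) [ray(1,-1) blocked at (5,3)]
B attacks (1,4): no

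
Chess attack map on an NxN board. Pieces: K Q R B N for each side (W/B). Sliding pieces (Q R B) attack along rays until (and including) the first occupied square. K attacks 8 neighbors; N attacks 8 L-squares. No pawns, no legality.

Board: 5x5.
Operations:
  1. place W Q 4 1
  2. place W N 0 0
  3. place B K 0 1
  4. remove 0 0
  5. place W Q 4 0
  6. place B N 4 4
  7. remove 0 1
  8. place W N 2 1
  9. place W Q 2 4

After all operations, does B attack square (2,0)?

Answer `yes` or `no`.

Answer: no

Derivation:
Op 1: place WQ@(4,1)
Op 2: place WN@(0,0)
Op 3: place BK@(0,1)
Op 4: remove (0,0)
Op 5: place WQ@(4,0)
Op 6: place BN@(4,4)
Op 7: remove (0,1)
Op 8: place WN@(2,1)
Op 9: place WQ@(2,4)
Per-piece attacks for B:
  BN@(4,4): attacks (3,2) (2,3)
B attacks (2,0): no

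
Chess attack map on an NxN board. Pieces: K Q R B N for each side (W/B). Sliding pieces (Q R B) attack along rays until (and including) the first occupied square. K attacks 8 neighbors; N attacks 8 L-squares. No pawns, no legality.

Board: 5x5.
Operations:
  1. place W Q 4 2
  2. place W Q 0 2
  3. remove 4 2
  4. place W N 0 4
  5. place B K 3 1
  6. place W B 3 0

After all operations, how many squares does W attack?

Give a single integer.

Op 1: place WQ@(4,2)
Op 2: place WQ@(0,2)
Op 3: remove (4,2)
Op 4: place WN@(0,4)
Op 5: place BK@(3,1)
Op 6: place WB@(3,0)
Per-piece attacks for W:
  WQ@(0,2): attacks (0,3) (0,4) (0,1) (0,0) (1,2) (2,2) (3,2) (4,2) (1,3) (2,4) (1,1) (2,0) [ray(0,1) blocked at (0,4)]
  WN@(0,4): attacks (1,2) (2,3)
  WB@(3,0): attacks (4,1) (2,1) (1,2) (0,3)
Union (15 distinct): (0,0) (0,1) (0,3) (0,4) (1,1) (1,2) (1,3) (2,0) (2,1) (2,2) (2,3) (2,4) (3,2) (4,1) (4,2)

Answer: 15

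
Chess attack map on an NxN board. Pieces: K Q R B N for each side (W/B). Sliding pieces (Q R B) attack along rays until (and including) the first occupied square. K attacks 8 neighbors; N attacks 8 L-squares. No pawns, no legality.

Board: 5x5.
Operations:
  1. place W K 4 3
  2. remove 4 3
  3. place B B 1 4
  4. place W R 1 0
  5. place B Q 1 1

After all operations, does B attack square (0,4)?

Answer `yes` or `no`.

Answer: no

Derivation:
Op 1: place WK@(4,3)
Op 2: remove (4,3)
Op 3: place BB@(1,4)
Op 4: place WR@(1,0)
Op 5: place BQ@(1,1)
Per-piece attacks for B:
  BQ@(1,1): attacks (1,2) (1,3) (1,4) (1,0) (2,1) (3,1) (4,1) (0,1) (2,2) (3,3) (4,4) (2,0) (0,2) (0,0) [ray(0,1) blocked at (1,4); ray(0,-1) blocked at (1,0)]
  BB@(1,4): attacks (2,3) (3,2) (4,1) (0,3)
B attacks (0,4): no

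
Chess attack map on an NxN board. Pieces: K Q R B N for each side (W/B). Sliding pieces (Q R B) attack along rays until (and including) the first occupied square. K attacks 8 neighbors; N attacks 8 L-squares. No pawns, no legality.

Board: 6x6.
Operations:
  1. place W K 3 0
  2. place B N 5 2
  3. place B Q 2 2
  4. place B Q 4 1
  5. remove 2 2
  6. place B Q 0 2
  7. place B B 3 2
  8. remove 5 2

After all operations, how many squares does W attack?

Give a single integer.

Answer: 5

Derivation:
Op 1: place WK@(3,0)
Op 2: place BN@(5,2)
Op 3: place BQ@(2,2)
Op 4: place BQ@(4,1)
Op 5: remove (2,2)
Op 6: place BQ@(0,2)
Op 7: place BB@(3,2)
Op 8: remove (5,2)
Per-piece attacks for W:
  WK@(3,0): attacks (3,1) (4,0) (2,0) (4,1) (2,1)
Union (5 distinct): (2,0) (2,1) (3,1) (4,0) (4,1)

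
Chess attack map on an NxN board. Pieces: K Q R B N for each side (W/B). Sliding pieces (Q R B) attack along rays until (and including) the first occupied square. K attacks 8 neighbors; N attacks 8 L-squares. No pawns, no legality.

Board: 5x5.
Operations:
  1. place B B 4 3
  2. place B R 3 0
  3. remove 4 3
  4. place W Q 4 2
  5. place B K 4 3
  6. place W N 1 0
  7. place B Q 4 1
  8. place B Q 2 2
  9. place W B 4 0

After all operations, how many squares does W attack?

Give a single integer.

Answer: 9

Derivation:
Op 1: place BB@(4,3)
Op 2: place BR@(3,0)
Op 3: remove (4,3)
Op 4: place WQ@(4,2)
Op 5: place BK@(4,3)
Op 6: place WN@(1,0)
Op 7: place BQ@(4,1)
Op 8: place BQ@(2,2)
Op 9: place WB@(4,0)
Per-piece attacks for W:
  WN@(1,0): attacks (2,2) (3,1) (0,2)
  WB@(4,0): attacks (3,1) (2,2) [ray(-1,1) blocked at (2,2)]
  WQ@(4,2): attacks (4,3) (4,1) (3,2) (2,2) (3,3) (2,4) (3,1) (2,0) [ray(0,1) blocked at (4,3); ray(0,-1) blocked at (4,1); ray(-1,0) blocked at (2,2)]
Union (9 distinct): (0,2) (2,0) (2,2) (2,4) (3,1) (3,2) (3,3) (4,1) (4,3)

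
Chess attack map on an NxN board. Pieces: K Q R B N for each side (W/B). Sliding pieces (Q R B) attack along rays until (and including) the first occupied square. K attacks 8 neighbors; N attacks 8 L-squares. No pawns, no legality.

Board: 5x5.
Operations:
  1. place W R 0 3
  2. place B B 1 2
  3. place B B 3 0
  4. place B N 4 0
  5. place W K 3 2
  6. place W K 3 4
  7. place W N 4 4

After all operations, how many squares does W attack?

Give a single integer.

Answer: 16

Derivation:
Op 1: place WR@(0,3)
Op 2: place BB@(1,2)
Op 3: place BB@(3,0)
Op 4: place BN@(4,0)
Op 5: place WK@(3,2)
Op 6: place WK@(3,4)
Op 7: place WN@(4,4)
Per-piece attacks for W:
  WR@(0,3): attacks (0,4) (0,2) (0,1) (0,0) (1,3) (2,3) (3,3) (4,3)
  WK@(3,2): attacks (3,3) (3,1) (4,2) (2,2) (4,3) (4,1) (2,3) (2,1)
  WK@(3,4): attacks (3,3) (4,4) (2,4) (4,3) (2,3)
  WN@(4,4): attacks (3,2) (2,3)
Union (16 distinct): (0,0) (0,1) (0,2) (0,4) (1,3) (2,1) (2,2) (2,3) (2,4) (3,1) (3,2) (3,3) (4,1) (4,2) (4,3) (4,4)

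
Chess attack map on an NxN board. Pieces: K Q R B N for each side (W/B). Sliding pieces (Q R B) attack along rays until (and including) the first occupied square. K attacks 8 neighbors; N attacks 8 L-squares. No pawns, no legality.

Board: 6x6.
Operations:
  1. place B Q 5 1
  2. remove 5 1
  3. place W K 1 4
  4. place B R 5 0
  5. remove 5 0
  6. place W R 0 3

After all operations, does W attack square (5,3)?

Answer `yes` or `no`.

Op 1: place BQ@(5,1)
Op 2: remove (5,1)
Op 3: place WK@(1,4)
Op 4: place BR@(5,0)
Op 5: remove (5,0)
Op 6: place WR@(0,3)
Per-piece attacks for W:
  WR@(0,3): attacks (0,4) (0,5) (0,2) (0,1) (0,0) (1,3) (2,3) (3,3) (4,3) (5,3)
  WK@(1,4): attacks (1,5) (1,3) (2,4) (0,4) (2,5) (2,3) (0,5) (0,3)
W attacks (5,3): yes

Answer: yes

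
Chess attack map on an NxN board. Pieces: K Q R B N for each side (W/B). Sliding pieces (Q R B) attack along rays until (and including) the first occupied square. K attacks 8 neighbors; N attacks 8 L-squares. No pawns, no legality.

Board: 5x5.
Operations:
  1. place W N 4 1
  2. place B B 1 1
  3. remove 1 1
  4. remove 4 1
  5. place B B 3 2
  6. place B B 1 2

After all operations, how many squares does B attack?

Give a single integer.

Answer: 10

Derivation:
Op 1: place WN@(4,1)
Op 2: place BB@(1,1)
Op 3: remove (1,1)
Op 4: remove (4,1)
Op 5: place BB@(3,2)
Op 6: place BB@(1,2)
Per-piece attacks for B:
  BB@(1,2): attacks (2,3) (3,4) (2,1) (3,0) (0,3) (0,1)
  BB@(3,2): attacks (4,3) (4,1) (2,3) (1,4) (2,1) (1,0)
Union (10 distinct): (0,1) (0,3) (1,0) (1,4) (2,1) (2,3) (3,0) (3,4) (4,1) (4,3)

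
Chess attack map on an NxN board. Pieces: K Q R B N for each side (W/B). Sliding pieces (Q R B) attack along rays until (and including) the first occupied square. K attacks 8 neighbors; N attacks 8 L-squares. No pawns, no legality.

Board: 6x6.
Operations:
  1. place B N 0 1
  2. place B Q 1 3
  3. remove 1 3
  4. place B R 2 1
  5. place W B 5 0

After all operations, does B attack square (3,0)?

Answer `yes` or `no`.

Op 1: place BN@(0,1)
Op 2: place BQ@(1,3)
Op 3: remove (1,3)
Op 4: place BR@(2,1)
Op 5: place WB@(5,0)
Per-piece attacks for B:
  BN@(0,1): attacks (1,3) (2,2) (2,0)
  BR@(2,1): attacks (2,2) (2,3) (2,4) (2,5) (2,0) (3,1) (4,1) (5,1) (1,1) (0,1) [ray(-1,0) blocked at (0,1)]
B attacks (3,0): no

Answer: no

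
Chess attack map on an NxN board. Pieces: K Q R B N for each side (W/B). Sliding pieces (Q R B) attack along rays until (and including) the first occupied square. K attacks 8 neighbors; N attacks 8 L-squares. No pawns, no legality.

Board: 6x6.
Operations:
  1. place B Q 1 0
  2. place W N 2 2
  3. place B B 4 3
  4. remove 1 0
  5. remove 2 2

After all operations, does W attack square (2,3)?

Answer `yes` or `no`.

Op 1: place BQ@(1,0)
Op 2: place WN@(2,2)
Op 3: place BB@(4,3)
Op 4: remove (1,0)
Op 5: remove (2,2)
Per-piece attacks for W:
W attacks (2,3): no

Answer: no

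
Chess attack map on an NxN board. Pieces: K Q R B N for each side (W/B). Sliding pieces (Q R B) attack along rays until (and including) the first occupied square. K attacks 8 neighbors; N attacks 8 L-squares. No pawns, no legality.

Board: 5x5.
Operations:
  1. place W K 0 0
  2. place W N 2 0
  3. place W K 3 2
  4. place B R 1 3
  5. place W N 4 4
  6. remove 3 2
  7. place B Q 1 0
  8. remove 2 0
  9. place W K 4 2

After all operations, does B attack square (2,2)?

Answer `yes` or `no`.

Op 1: place WK@(0,0)
Op 2: place WN@(2,0)
Op 3: place WK@(3,2)
Op 4: place BR@(1,3)
Op 5: place WN@(4,4)
Op 6: remove (3,2)
Op 7: place BQ@(1,0)
Op 8: remove (2,0)
Op 9: place WK@(4,2)
Per-piece attacks for B:
  BQ@(1,0): attacks (1,1) (1,2) (1,3) (2,0) (3,0) (4,0) (0,0) (2,1) (3,2) (4,3) (0,1) [ray(0,1) blocked at (1,3); ray(-1,0) blocked at (0,0)]
  BR@(1,3): attacks (1,4) (1,2) (1,1) (1,0) (2,3) (3,3) (4,3) (0,3) [ray(0,-1) blocked at (1,0)]
B attacks (2,2): no

Answer: no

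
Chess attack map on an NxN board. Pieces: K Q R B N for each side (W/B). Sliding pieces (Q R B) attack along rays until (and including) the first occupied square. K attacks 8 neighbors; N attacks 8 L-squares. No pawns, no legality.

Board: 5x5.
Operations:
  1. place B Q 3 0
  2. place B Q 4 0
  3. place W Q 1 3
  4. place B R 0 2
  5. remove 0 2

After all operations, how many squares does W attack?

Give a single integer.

Op 1: place BQ@(3,0)
Op 2: place BQ@(4,0)
Op 3: place WQ@(1,3)
Op 4: place BR@(0,2)
Op 5: remove (0,2)
Per-piece attacks for W:
  WQ@(1,3): attacks (1,4) (1,2) (1,1) (1,0) (2,3) (3,3) (4,3) (0,3) (2,4) (2,2) (3,1) (4,0) (0,4) (0,2) [ray(1,-1) blocked at (4,0)]
Union (14 distinct): (0,2) (0,3) (0,4) (1,0) (1,1) (1,2) (1,4) (2,2) (2,3) (2,4) (3,1) (3,3) (4,0) (4,3)

Answer: 14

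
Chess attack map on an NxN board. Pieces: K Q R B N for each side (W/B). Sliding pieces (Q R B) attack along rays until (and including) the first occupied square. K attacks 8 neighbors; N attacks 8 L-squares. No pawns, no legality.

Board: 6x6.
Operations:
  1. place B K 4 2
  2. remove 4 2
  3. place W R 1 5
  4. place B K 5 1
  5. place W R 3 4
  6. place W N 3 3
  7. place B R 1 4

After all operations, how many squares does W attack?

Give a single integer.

Op 1: place BK@(4,2)
Op 2: remove (4,2)
Op 3: place WR@(1,5)
Op 4: place BK@(5,1)
Op 5: place WR@(3,4)
Op 6: place WN@(3,3)
Op 7: place BR@(1,4)
Per-piece attacks for W:
  WR@(1,5): attacks (1,4) (2,5) (3,5) (4,5) (5,5) (0,5) [ray(0,-1) blocked at (1,4)]
  WN@(3,3): attacks (4,5) (5,4) (2,5) (1,4) (4,1) (5,2) (2,1) (1,2)
  WR@(3,4): attacks (3,5) (3,3) (4,4) (5,4) (2,4) (1,4) [ray(0,-1) blocked at (3,3); ray(-1,0) blocked at (1,4)]
Union (14 distinct): (0,5) (1,2) (1,4) (2,1) (2,4) (2,5) (3,3) (3,5) (4,1) (4,4) (4,5) (5,2) (5,4) (5,5)

Answer: 14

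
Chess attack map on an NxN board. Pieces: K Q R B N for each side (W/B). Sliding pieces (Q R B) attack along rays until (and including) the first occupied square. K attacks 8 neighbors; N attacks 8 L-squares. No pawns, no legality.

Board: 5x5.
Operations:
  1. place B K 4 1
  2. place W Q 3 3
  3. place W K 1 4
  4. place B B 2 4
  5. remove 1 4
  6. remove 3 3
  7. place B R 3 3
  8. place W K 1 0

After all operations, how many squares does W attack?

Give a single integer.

Op 1: place BK@(4,1)
Op 2: place WQ@(3,3)
Op 3: place WK@(1,4)
Op 4: place BB@(2,4)
Op 5: remove (1,4)
Op 6: remove (3,3)
Op 7: place BR@(3,3)
Op 8: place WK@(1,0)
Per-piece attacks for W:
  WK@(1,0): attacks (1,1) (2,0) (0,0) (2,1) (0,1)
Union (5 distinct): (0,0) (0,1) (1,1) (2,0) (2,1)

Answer: 5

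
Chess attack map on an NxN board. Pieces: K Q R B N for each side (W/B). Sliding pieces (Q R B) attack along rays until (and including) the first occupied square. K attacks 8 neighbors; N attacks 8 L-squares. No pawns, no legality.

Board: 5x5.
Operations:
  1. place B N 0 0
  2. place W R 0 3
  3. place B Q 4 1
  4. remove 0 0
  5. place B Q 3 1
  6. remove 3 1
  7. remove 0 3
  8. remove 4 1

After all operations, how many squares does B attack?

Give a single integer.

Op 1: place BN@(0,0)
Op 2: place WR@(0,3)
Op 3: place BQ@(4,1)
Op 4: remove (0,0)
Op 5: place BQ@(3,1)
Op 6: remove (3,1)
Op 7: remove (0,3)
Op 8: remove (4,1)
Per-piece attacks for B:
Union (0 distinct): (none)

Answer: 0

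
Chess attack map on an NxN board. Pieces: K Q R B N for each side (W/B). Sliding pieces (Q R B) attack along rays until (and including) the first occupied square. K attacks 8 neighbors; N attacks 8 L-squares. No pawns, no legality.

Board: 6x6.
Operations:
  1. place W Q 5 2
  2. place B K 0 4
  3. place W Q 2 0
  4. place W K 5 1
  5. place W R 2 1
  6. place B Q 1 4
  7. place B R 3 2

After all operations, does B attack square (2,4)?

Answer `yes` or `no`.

Answer: yes

Derivation:
Op 1: place WQ@(5,2)
Op 2: place BK@(0,4)
Op 3: place WQ@(2,0)
Op 4: place WK@(5,1)
Op 5: place WR@(2,1)
Op 6: place BQ@(1,4)
Op 7: place BR@(3,2)
Per-piece attacks for B:
  BK@(0,4): attacks (0,5) (0,3) (1,4) (1,5) (1,3)
  BQ@(1,4): attacks (1,5) (1,3) (1,2) (1,1) (1,0) (2,4) (3,4) (4,4) (5,4) (0,4) (2,5) (2,3) (3,2) (0,5) (0,3) [ray(-1,0) blocked at (0,4); ray(1,-1) blocked at (3,2)]
  BR@(3,2): attacks (3,3) (3,4) (3,5) (3,1) (3,0) (4,2) (5,2) (2,2) (1,2) (0,2) [ray(1,0) blocked at (5,2)]
B attacks (2,4): yes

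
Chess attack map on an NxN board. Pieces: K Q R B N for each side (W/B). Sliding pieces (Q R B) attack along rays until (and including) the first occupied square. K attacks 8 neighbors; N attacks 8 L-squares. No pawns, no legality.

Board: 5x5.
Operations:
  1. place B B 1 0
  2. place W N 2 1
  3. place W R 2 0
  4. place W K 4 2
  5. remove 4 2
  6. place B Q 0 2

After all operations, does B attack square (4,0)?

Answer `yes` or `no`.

Answer: no

Derivation:
Op 1: place BB@(1,0)
Op 2: place WN@(2,1)
Op 3: place WR@(2,0)
Op 4: place WK@(4,2)
Op 5: remove (4,2)
Op 6: place BQ@(0,2)
Per-piece attacks for B:
  BQ@(0,2): attacks (0,3) (0,4) (0,1) (0,0) (1,2) (2,2) (3,2) (4,2) (1,3) (2,4) (1,1) (2,0) [ray(1,-1) blocked at (2,0)]
  BB@(1,0): attacks (2,1) (0,1) [ray(1,1) blocked at (2,1)]
B attacks (4,0): no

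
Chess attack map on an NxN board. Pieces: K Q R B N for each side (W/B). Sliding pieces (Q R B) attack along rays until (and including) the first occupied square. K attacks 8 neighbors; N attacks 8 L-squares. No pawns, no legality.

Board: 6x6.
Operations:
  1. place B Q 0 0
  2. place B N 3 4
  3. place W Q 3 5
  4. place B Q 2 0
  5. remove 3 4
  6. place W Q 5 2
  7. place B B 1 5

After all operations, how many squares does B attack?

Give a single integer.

Answer: 24

Derivation:
Op 1: place BQ@(0,0)
Op 2: place BN@(3,4)
Op 3: place WQ@(3,5)
Op 4: place BQ@(2,0)
Op 5: remove (3,4)
Op 6: place WQ@(5,2)
Op 7: place BB@(1,5)
Per-piece attacks for B:
  BQ@(0,0): attacks (0,1) (0,2) (0,3) (0,4) (0,5) (1,0) (2,0) (1,1) (2,2) (3,3) (4,4) (5,5) [ray(1,0) blocked at (2,0)]
  BB@(1,5): attacks (2,4) (3,3) (4,2) (5,1) (0,4)
  BQ@(2,0): attacks (2,1) (2,2) (2,3) (2,4) (2,5) (3,0) (4,0) (5,0) (1,0) (0,0) (3,1) (4,2) (5,3) (1,1) (0,2) [ray(-1,0) blocked at (0,0)]
Union (24 distinct): (0,0) (0,1) (0,2) (0,3) (0,4) (0,5) (1,0) (1,1) (2,0) (2,1) (2,2) (2,3) (2,4) (2,5) (3,0) (3,1) (3,3) (4,0) (4,2) (4,4) (5,0) (5,1) (5,3) (5,5)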